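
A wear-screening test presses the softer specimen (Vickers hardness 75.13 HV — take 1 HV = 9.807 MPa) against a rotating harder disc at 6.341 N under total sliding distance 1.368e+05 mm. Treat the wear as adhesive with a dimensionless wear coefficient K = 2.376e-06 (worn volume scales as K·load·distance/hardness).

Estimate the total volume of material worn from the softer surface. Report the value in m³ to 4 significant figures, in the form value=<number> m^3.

value=2.797e-12 m^3

Every step maintains full precision — printed values are rounded — one last rounding, at 4 significant figures.
Convert: Distance L = 1.368e+05 mm = 136.8 m.
Convert: Hardness H = 75.13 HV × 9.807 MPa/HV = 736.8 MPa = 7.368e+08 Pa.
Expressed in SI base units: W = 6.341 N, H = 7.368e+08 Pa, K = 2.376e-06.
The Archard volume V = K·W·L/H = 2.376e-06 · 6.341 · 136.8 / 7.368e+08 = 2.797e-12 m³.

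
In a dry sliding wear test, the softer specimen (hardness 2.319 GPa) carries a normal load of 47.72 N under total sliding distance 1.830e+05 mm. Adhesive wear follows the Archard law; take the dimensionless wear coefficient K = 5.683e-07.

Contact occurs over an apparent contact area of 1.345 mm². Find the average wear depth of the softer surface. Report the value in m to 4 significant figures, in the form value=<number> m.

Intermediate values appear rounded, and the algebra holds full precision, and one final rounding to four significant figures.
Convert: The distance L = 1.830e+05 mm = 183.0 m.
Convert: Hardness H = 2.319 GPa = 2.319e+09 Pa.
Convert: Contact area A = 1.345 mm² = 1.345e-06 m².
As SI base values: W = 47.72 N, H = 2.319e+09 Pa, K = 5.683e-07.
Archard volume V = K·W·L/H = 5.683e-07 · 47.72 · 183.0 / 2.319e+09 = 2.140e-12 m³.
Mean wear depth h = V/A = 2.140e-12 / 1.345e-06 = 1.591e-06 m.

value=1.591e-06 m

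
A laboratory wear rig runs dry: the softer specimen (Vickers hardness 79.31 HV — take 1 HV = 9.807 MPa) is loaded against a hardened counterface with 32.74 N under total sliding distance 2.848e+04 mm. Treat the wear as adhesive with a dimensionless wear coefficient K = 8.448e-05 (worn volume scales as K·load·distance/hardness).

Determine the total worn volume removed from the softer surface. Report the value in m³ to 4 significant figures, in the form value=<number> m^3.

value=1.013e-10 m^3

All arithmetic carries exact precision, and the intermediates appear rounded; rounded just once: 4 significant digits.
Distance L = 2.848e+04 mm = 28.48 m.
Hardness H = 79.31 HV × 9.807 MPa/HV = 777.8 MPa = 7.778e+08 Pa.
Restated in SI base units: W = 32.74 N, H = 7.778e+08 Pa, K = 8.448e-05.
The Archard volume V = K·W·L/H = 8.448e-05 · 32.74 · 28.48 / 7.778e+08 = 1.013e-10 m³.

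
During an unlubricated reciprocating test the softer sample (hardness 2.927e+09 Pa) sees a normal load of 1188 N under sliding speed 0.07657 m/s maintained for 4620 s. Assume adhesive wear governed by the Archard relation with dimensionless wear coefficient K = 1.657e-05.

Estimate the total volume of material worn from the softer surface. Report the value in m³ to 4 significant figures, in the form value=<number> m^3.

All arithmetic carries full precision — intermediate values are shown rounded, and a single final rounding: 4 significant figures.
Convert: Distance L = v·t = 0.07657 m/s × 4620 s = 353.8 m.
Collected in SI base units: W = 1188 N, H = 2.927e+09 Pa, K = 1.657e-05.
Apply Archard: V = K·W·L/H = 1.657e-05 · 1188 · 353.8 / 2.927e+09 = 2.379e-09 m³.

value=2.379e-09 m^3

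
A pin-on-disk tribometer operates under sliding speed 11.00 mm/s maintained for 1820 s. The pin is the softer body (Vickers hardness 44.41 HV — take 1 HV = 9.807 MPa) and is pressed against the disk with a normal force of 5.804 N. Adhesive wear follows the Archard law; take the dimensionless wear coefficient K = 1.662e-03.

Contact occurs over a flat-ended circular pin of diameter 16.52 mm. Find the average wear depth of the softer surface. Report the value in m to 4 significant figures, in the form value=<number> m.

value=2.069e-06 m

Intermediates are displayed rounded; each operation carries full float precision. Rounded just once to 4 significant digits.
Sliding speed v = 11.00 mm/s = 0.01100 m/s. The distance L = v·t = 0.01100 m/s × 1820 s = 20.02 m.
Hardness H = 44.41 HV × 9.807 MPa/HV = 435.5 MPa = 4.355e+08 Pa.
Pin diameter d = 16.52 mm = 0.01652 m. Contact area A = π·d²/4 = π·(0.01652 m)²/4 = 2.143e-04 m².
In SI base units: W = 5.804 N, H = 4.355e+08 Pa, K = 1.662e-03.
Archard relation: V = K·W·L/H = 1.662e-03 · 5.804 · 20.02 / 4.355e+08 = 4.434e-10 m³.
Average depth h = V/A = 4.434e-10 / 2.143e-04 = 2.069e-06 m.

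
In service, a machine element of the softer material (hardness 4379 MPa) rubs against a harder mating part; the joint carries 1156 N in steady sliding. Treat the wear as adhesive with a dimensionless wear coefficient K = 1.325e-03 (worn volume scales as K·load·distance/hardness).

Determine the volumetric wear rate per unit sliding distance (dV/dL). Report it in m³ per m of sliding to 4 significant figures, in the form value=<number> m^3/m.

All arithmetic maintains exact precision — intermediates are shown rounded. Rounded once at the end, at four significant figures.
Hardness H = 4379 MPa = 4.379e+09 Pa.
In SI base units: W = 1156 N, H = 4.379e+09 Pa, K = 1.325e-03.
Rate of wear dV/dL = K·W/H, so: 1.325e-03 · 1156 / 4.379e+09 = 3.498e-10 m³/m.

value=3.498e-10 m^3/m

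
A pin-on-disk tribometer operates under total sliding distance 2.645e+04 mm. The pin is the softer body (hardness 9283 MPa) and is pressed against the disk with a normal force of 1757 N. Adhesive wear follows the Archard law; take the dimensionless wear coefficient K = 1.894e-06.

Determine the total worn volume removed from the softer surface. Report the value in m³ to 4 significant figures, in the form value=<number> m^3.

value=9.482e-12 m^3

Intermediate values appear rounded — each operation holds full precision — rounded once at the end to 4 significant figures.
Convert: The distance L = 2.645e+04 mm = 26.45 m.
Convert: Hardness H = 9283 MPa = 9.283e+09 Pa.
Collected in SI base units: W = 1757 N, H = 9.283e+09 Pa, K = 1.894e-06.
Archard relation: V = K·W·L/H = 1.894e-06 · 1757 · 26.45 / 9.283e+09 = 9.482e-12 m³.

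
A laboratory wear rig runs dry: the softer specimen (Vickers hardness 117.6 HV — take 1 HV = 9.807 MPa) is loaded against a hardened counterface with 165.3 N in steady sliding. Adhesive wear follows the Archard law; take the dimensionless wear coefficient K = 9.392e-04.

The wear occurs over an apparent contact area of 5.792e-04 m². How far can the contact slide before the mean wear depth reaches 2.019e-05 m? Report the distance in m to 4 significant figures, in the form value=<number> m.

value=86.87 m

All arithmetic carries exact precision — the intermediates appear rounded, and rounded just once, at 4 significant digits.
Convert: Hardness H = 117.6 HV × 9.807 MPa/HV = 1153 MPa = 1.153e+09 Pa.
Expressed in SI base units: W = 165.3 N, H = 1.153e+09 Pa, K = 9.392e-04.
Limit volume V_lim = h_lim·A = 2.019e-05 · 5.792e-04 = 1.169e-08 m³.
So the life L = V_lim·H/(K·W) = 1.169e-08 · 1.153e+09 / (9.392e-04 · 165.3) = 86.87 m.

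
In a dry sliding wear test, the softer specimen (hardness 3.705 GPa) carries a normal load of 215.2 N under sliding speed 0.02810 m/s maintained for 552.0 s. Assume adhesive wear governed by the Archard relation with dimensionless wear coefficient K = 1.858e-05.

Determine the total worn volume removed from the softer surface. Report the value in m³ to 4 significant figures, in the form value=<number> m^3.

value=1.674e-11 m^3

Every step keeps full float precision; intermediate values are shown rounded — one last rounding: 4 significant digits.
The distance L = v·t = 0.02810 m/s × 552.0 s = 15.51 m.
Hardness H = 3.705 GPa = 3.705e+09 Pa.
Collected in SI base units: W = 215.2 N, H = 3.705e+09 Pa, K = 1.858e-05.
Archard volume V = K·W·L/H = 1.858e-05 · 215.2 · 15.51 / 3.705e+09 = 1.674e-11 m³.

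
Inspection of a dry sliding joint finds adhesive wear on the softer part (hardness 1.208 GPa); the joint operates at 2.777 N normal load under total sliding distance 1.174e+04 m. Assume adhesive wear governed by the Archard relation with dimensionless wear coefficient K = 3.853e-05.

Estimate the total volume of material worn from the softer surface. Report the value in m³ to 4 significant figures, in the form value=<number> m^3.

Intermediate values appear rounded, and the computation keeps full precision — rounded just once: four significant figures.
Hardness H = 1.208 GPa = 1.208e+09 Pa.
As SI base values: W = 2.777 N, H = 1.208e+09 Pa, K = 3.853e-05.
Wear volume V = K·W·L/H = 3.853e-05 · 2.777 · 1.174e+04 / 1.208e+09 = 1.040e-09 m³.

value=1.040e-09 m^3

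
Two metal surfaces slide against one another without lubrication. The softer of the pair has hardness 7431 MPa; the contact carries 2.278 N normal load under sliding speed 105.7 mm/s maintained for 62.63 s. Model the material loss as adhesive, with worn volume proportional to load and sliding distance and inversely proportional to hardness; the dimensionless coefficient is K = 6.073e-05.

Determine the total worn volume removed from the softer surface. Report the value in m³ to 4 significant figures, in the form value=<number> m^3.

The computation runs at exact precision, and the intermediates are displayed rounded. Rounded just once to four significant figures.
Sliding speed v = 105.7 mm/s = 0.1057 m/s. The distance L = v·t = 0.1057 m/s × 62.63 s = 6.620 m.
Hardness H = 7431 MPa = 7.431e+09 Pa.
Restated in SI base units: W = 2.278 N, H = 7.431e+09 Pa, K = 6.073e-05.
Volume removed: V = K·W·L/H = 6.073e-05 · 2.278 · 6.620 / 7.431e+09 = 1.232e-13 m³.

value=1.232e-13 m^3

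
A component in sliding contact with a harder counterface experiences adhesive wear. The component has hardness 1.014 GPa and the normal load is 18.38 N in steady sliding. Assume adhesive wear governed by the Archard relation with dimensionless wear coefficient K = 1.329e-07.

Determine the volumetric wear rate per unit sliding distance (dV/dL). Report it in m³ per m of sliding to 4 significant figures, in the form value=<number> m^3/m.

The intermediates are shown rounded — all working math runs at full precision — a single final rounding, at 4 significant digits.
Convert: Hardness H = 1.014 GPa = 1.014e+09 Pa.
Working in SI base units: W = 18.38 N, H = 1.014e+09 Pa, K = 1.329e-07.
Wear rate dV/dL = K·W/H (no L dependence): 1.329e-07 · 18.38 / 1.014e+09 = 2.409e-15 m³/m.

value=2.409e-15 m^3/m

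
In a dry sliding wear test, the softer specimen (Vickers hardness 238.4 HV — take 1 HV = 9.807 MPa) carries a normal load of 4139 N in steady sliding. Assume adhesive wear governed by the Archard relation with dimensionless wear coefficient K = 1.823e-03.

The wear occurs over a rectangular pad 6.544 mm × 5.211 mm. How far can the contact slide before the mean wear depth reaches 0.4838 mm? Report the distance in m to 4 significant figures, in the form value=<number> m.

All arithmetic runs at full precision; displayed values are rounded — a single final rounding to four significant figures.
Convert: Hardness H = 238.4 HV × 9.807 MPa/HV = 2338 MPa = 2.338e+09 Pa.
Convert: Pad sides 6.544 mm × 5.211 mm = 0.006544 m × 0.005211 m. Contact area A = 0.006544 m × 0.005211 m = 3.410e-05 m².
Convert: Depth limit h_lim = 0.4838 mm = 4.838e-04 m.
Collected in SI base units: W = 4139 N, H = 2.338e+09 Pa, K = 1.823e-03.
At the depth limit, V_lim = h_lim·A = 4.838e-04 · 3.410e-05 = 1.650e-08 m³.
So the life L = V_lim·H/(K·W) = 1.650e-08 · 2.338e+09 / (1.823e-03 · 4139) = 5.112 m.

value=5.112 m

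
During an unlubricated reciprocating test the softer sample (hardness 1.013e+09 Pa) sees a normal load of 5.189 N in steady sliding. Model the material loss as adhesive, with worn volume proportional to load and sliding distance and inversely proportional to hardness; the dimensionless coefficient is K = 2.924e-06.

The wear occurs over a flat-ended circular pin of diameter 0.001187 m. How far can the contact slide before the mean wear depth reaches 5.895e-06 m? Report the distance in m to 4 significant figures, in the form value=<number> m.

Intermediates are shown rounded — the algebra keeps full float precision — one last rounding, at four significant figures.
Contact area A = π·d²/4 = π·(0.001187 m)²/4 = 1.107e-06 m².
In SI base units: W = 5.189 N, H = 1.013e+09 Pa, K = 2.924e-06.
Allowed volume V_lim = h_lim·A = 5.895e-06 · 1.107e-06 = 6.523e-12 m³.
Life L = V_lim·H/(K·W) = 6.523e-12 · 1.013e+09 / (2.924e-06 · 5.189) = 435.5 m.

value=435.5 m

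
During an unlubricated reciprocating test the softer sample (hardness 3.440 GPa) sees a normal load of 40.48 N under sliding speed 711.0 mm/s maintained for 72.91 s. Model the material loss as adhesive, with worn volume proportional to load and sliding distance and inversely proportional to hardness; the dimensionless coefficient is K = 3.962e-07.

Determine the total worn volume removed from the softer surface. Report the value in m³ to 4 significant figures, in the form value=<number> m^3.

Printed values are rounded; the computation carries full float precision, and one last rounding to four significant figures.
Sliding speed v = 711.0 mm/s = 0.7110 m/s. Total distance L = v·t = 0.7110 m/s × 72.91 s = 51.84 m.
Hardness H = 3.440 GPa = 3.440e+09 Pa.
Expressed in SI base units: W = 40.48 N, H = 3.440e+09 Pa, K = 3.962e-07.
The Archard volume V = K·W·L/H = 3.962e-07 · 40.48 · 51.84 / 3.440e+09 = 2.417e-13 m³.

value=2.417e-13 m^3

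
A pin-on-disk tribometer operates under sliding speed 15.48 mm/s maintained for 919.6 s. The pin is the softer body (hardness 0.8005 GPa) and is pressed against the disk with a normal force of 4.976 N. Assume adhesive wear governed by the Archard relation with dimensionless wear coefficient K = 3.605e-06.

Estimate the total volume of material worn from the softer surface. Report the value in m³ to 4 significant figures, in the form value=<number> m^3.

Shown intermediates are rounded, and each operation holds exact precision. Rounded once at the end, at 4 significant digits.
Sliding speed v = 15.48 mm/s = 0.01548 m/s. The distance L = v·t = 0.01548 m/s × 919.6 s = 14.24 m.
Hardness H = 0.8005 GPa = 8.005e+08 Pa.
Restated in SI base units: W = 4.976 N, H = 8.005e+08 Pa, K = 3.605e-06.
Archard volume V = K·W·L/H = 3.605e-06 · 4.976 · 14.24 / 8.005e+08 = 3.190e-13 m³.

value=3.190e-13 m^3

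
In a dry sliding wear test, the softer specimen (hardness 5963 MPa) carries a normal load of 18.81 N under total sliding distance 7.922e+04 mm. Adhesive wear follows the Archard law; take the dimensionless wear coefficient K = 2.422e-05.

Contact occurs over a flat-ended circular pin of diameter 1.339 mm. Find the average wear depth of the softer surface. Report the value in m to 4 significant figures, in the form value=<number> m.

value=4.298e-06 m

Each operation maintains full float precision. Intermediates are printed rounded. Rounded just once: 4 significant digits.
Distance covered L = 7.922e+04 mm = 79.22 m.
Hardness H = 5963 MPa = 5.963e+09 Pa.
Pin diameter d = 1.339 mm = 0.001339 m. Contact area A = π·d²/4 = π·(0.001339 m)²/4 = 1.408e-06 m².
Expressed in SI base units: W = 18.81 N, H = 5.963e+09 Pa, K = 2.422e-05.
The Archard volume V = K·W·L/H = 2.422e-05 · 18.81 · 79.22 / 5.963e+09 = 6.052e-12 m³.
Wear depth h = V/A = 6.052e-12 / 1.408e-06 = 4.298e-06 m.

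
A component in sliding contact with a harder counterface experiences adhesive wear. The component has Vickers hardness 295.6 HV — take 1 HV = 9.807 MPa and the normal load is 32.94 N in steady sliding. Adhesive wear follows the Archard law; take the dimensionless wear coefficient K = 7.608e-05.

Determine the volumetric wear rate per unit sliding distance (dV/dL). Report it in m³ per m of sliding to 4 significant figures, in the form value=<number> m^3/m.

value=8.645e-13 m^3/m

The computation carries full precision. Shown intermediates are rounded. Rounded just once, at 4 significant figures.
Convert: Hardness H = 295.6 HV × 9.807 MPa/HV = 2899 MPa = 2.899e+09 Pa.
Expressed in SI base units: W = 32.94 N, H = 2.899e+09 Pa, K = 7.608e-05.
Rate of wear dV/dL = K·W/H (independent of L): 7.608e-05 · 32.94 / 2.899e+09 = 8.645e-13 m³/m.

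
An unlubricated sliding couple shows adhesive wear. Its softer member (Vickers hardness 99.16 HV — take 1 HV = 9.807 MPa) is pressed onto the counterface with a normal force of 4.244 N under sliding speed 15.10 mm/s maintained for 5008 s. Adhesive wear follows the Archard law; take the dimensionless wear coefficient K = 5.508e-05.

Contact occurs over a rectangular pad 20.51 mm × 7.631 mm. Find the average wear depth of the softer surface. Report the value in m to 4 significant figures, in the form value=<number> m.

Intermediates are shown rounded — all arithmetic keeps full float precision, and one last rounding: 4 significant digits.
Convert: Sliding speed v = 15.10 mm/s = 0.01510 m/s. Path length L = v·t = 0.01510 m/s × 5008 s = 75.62 m.
Convert: Hardness H = 99.16 HV × 9.807 MPa/HV = 972.5 MPa = 9.725e+08 Pa.
Convert: Pad sides 20.51 mm × 7.631 mm = 0.02051 m × 0.007631 m. Contact area A = 0.02051 m × 0.007631 m = 1.565e-04 m².
SI base units throughout: W = 4.244 N, H = 9.725e+08 Pa, K = 5.508e-05.
Volume removed: V = K·W·L/H = 5.508e-05 · 4.244 · 75.62 / 9.725e+08 = 1.818e-11 m³.
Average depth h = V/A = 1.818e-11 / 1.565e-04 = 1.161e-07 m.

value=1.161e-07 m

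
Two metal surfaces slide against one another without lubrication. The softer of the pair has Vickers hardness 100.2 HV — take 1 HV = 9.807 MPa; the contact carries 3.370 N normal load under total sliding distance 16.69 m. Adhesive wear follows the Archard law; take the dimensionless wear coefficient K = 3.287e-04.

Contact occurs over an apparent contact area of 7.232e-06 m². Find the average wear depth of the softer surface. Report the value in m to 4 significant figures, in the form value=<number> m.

value=2.601e-06 m

Intermediate values are printed rounded. All working math holds exact precision. Rounded just once to four significant digits.
Hardness H = 100.2 HV × 9.807 MPa/HV = 982.7 MPa = 9.827e+08 Pa.
Collected in SI base units: W = 3.370 N, H = 9.827e+08 Pa, K = 3.287e-04.
Apply Archard: V = K·W·L/H = 3.287e-04 · 3.370 · 16.69 / 9.827e+08 = 1.881e-11 m³.
Depth of wear h = V/A = 1.881e-11 / 7.232e-06 = 2.601e-06 m.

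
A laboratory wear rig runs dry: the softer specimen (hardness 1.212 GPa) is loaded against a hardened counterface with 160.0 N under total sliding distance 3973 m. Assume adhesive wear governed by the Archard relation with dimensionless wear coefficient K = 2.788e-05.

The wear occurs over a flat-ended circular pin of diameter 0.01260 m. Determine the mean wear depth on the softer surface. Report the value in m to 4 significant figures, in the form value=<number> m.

Shown intermediates are rounded, and the algebra runs at exact precision, and rounded once at the end to 4 significant digits.
Hardness H = 1.212 GPa = 1.212e+09 Pa.
Contact area A = π·d²/4 = π·(0.01260 m)²/4 = 1.247e-04 m².
SI base units throughout: W = 160.0 N, H = 1.212e+09 Pa, K = 2.788e-05.
Wear volume V = K·W·L/H = 2.788e-05 · 160.0 · 3973 / 1.212e+09 = 1.462e-08 m³.
Average depth h = V/A = 1.462e-08 / 1.247e-04 = 1.173e-04 m.

value=1.173e-04 m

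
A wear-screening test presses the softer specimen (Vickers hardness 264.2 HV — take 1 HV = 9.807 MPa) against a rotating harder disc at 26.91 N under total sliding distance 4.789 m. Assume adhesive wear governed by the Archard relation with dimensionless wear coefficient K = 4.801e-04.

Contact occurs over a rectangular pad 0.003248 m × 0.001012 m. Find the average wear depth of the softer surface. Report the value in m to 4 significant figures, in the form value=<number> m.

Displayed values are rounded. All working math keeps full precision. Rounded once at the end, at four significant figures.
Hardness H = 264.2 HV × 9.807 MPa/HV = 2591 MPa = 2.591e+09 Pa.
Contact area A = 0.003248 m × 0.001012 m = 3.287e-06 m².
Collected in SI base units: W = 26.91 N, H = 2.591e+09 Pa, K = 4.801e-04.
The Archard volume V = K·W·L/H = 4.801e-04 · 26.91 · 4.789 / 2.591e+09 = 2.388e-11 m³.
Mean wear depth h = V/A = 2.388e-11 / 3.287e-06 = 7.265e-06 m.

value=7.265e-06 m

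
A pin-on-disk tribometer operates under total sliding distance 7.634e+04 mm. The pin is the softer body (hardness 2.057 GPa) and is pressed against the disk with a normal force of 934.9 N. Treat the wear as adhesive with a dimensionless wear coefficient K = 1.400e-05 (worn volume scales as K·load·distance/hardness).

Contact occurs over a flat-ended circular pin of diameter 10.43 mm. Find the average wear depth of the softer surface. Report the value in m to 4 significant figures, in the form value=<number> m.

value=5.685e-06 m

The intermediates are shown rounded. The computation carries full float precision, and rounded once at the end: four significant figures.
Distance covered L = 7.634e+04 mm = 76.34 m.
Hardness H = 2.057 GPa = 2.057e+09 Pa.
Pin diameter d = 10.43 mm = 0.01043 m. Contact area A = π·d²/4 = π·(0.01043 m)²/4 = 8.544e-05 m².
Restated in SI base units: W = 934.9 N, H = 2.057e+09 Pa, K = 1.400e-05.
Worn volume V = K·W·L/H = 1.400e-05 · 934.9 · 76.34 / 2.057e+09 = 4.857e-10 m³.
Depth of wear h = V/A = 4.857e-10 / 8.544e-05 = 5.685e-06 m.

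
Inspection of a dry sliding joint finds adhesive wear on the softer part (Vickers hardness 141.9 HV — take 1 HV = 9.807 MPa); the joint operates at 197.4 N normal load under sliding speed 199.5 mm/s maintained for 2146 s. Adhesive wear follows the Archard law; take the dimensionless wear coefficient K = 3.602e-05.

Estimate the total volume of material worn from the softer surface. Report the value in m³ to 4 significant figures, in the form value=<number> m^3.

All working math keeps full float precision. Intermediates appear rounded; a lone final rounding: 4 significant digits.
Sliding speed v = 199.5 mm/s = 0.1995 m/s. Distance L = v·t = 0.1995 m/s × 2146 s = 428.1 m.
Hardness H = 141.9 HV × 9.807 MPa/HV = 1392 MPa = 1.392e+09 Pa.
In SI base units: W = 197.4 N, H = 1.392e+09 Pa, K = 3.602e-05.
The Archard volume V = K·W·L/H = 3.602e-05 · 197.4 · 428.1 / 1.392e+09 = 2.187e-09 m³.

value=2.187e-09 m^3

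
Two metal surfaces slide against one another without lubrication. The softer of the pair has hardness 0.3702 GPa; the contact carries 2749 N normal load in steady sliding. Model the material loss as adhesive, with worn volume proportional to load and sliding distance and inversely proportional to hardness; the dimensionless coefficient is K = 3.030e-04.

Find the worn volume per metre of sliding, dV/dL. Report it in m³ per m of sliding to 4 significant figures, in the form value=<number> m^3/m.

The intermediates are displayed rounded — all arithmetic runs at full float precision — a lone final rounding: 4 significant digits.
Convert: Hardness H = 0.3702 GPa = 3.702e+08 Pa.
Collected in SI base units: W = 2749 N, H = 3.702e+08 Pa, K = 3.030e-04.
Sliding wear rate dV/dL = K·W/H — distance-free: 3.030e-04 · 2749 / 3.702e+08 = 2.250e-09 m³/m.

value=2.250e-09 m^3/m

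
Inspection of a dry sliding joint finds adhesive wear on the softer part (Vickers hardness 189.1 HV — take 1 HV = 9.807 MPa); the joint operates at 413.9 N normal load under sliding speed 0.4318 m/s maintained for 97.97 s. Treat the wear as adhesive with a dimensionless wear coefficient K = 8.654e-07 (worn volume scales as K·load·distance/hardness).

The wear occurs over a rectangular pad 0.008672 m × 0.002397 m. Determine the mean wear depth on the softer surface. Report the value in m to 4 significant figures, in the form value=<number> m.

value=3.931e-07 m

Every step carries exact precision, and intermediates are shown rounded; a lone final rounding: 4 significant digits.
Convert: Distance covered L = v·t = 0.4318 m/s × 97.97 s = 42.30 m.
Convert: Hardness H = 189.1 HV × 9.807 MPa/HV = 1855 MPa = 1.855e+09 Pa.
Convert: Contact area A = 0.008672 m × 0.002397 m = 2.079e-05 m².
In SI base units, W = 413.9 N, H = 1.855e+09 Pa, K = 8.654e-07.
Wear volume V = K·W·L/H = 8.654e-07 · 413.9 · 42.30 / 1.855e+09 = 8.171e-12 m³.
Average depth h = V/A = 8.171e-12 / 2.079e-05 = 3.931e-07 m.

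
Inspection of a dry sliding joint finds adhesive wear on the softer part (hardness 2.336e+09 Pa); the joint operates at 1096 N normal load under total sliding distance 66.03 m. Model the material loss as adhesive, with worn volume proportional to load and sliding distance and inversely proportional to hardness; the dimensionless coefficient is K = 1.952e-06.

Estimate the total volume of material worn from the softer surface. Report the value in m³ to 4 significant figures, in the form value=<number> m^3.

The intermediates are shown rounded. All arithmetic carries full precision; one last rounding, at four significant figures.
Collected in SI base units: W = 1096 N, H = 2.336e+09 Pa, K = 1.952e-06.
Wear volume V = K·W·L/H = 1.952e-06 · 1096 · 66.03 / 2.336e+09 = 6.047e-11 m³.

value=6.047e-11 m^3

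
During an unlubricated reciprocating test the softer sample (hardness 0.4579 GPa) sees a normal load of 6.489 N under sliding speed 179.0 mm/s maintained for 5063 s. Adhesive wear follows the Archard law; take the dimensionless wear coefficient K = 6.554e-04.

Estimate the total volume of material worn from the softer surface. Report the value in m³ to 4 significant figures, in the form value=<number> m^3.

value=8.417e-09 m^3

Intermediates are shown rounded — all working math runs at full precision — one final rounding: 4 significant figures.
Convert: Sliding speed v = 179.0 mm/s = 0.1790 m/s. Total distance L = v·t = 0.1790 m/s × 5063 s = 906.3 m.
Convert: Hardness H = 0.4579 GPa = 4.579e+08 Pa.
Collected in SI base units: W = 6.489 N, H = 4.579e+08 Pa, K = 6.554e-04.
By Archard's law, V = K·W·L/H = 6.554e-04 · 6.489 · 906.3 / 4.579e+08 = 8.417e-09 m³.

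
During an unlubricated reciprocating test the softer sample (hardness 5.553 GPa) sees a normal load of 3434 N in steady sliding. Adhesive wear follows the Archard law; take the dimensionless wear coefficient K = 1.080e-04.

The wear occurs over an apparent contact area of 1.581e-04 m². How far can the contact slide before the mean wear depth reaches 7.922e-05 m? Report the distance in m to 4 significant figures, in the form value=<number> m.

The intermediates appear rounded — each operation maintains full precision, and rounded just once, at 4 significant figures.
Convert: Hardness H = 5.553 GPa = 5.553e+09 Pa.
In SI base units: W = 3434 N, H = 5.553e+09 Pa, K = 1.080e-04.
Volume at the limit: V_lim = h_lim·A = 7.922e-05 · 1.581e-04 = 1.252e-08 m³.
Thus life L = V_lim·H/(K·W) = 1.252e-08 · 5.553e+09 / (1.080e-04 · 3434) = 187.5 m.

value=187.5 m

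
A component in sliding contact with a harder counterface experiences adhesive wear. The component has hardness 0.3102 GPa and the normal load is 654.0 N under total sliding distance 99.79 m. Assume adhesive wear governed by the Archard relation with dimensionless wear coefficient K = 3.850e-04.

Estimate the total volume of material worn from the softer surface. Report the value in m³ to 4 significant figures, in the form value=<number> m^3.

Printed values are rounded, and the algebra carries full precision — a single final rounding: four significant figures.
Hardness H = 0.3102 GPa = 3.102e+08 Pa.
Collected in SI base units: W = 654.0 N, H = 3.102e+08 Pa, K = 3.850e-04.
Volume removed: V = K·W·L/H = 3.850e-04 · 654.0 · 99.79 / 3.102e+08 = 8.100e-08 m³.

value=8.100e-08 m^3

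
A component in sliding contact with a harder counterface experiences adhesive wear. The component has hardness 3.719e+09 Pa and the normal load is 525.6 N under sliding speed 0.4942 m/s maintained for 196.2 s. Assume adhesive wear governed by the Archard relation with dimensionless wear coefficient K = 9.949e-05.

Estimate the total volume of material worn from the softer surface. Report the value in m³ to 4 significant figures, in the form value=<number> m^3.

Intermediates are displayed rounded — all arithmetic carries full float precision — a single final rounding: four significant digits.
Convert: Path length L = v·t = 0.4942 m/s × 196.2 s = 96.96 m.
In SI base units: W = 525.6 N, H = 3.719e+09 Pa, K = 9.949e-05.
By Archard's law, V = K·W·L/H = 9.949e-05 · 525.6 · 96.96 / 3.719e+09 = 1.363e-09 m³.

value=1.363e-09 m^3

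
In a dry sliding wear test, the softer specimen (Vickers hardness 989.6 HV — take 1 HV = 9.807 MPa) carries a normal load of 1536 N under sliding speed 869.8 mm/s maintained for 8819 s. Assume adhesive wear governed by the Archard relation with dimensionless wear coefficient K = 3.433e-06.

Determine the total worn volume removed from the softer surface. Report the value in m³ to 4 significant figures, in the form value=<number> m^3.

value=4.168e-09 m^3

Displayed values are rounded — all working math carries exact precision. Rounded just once to four significant digits.
Convert: Sliding speed v = 869.8 mm/s = 0.8698 m/s. Distance covered L = v·t = 0.8698 m/s × 8819 s = 7671 m.
Convert: Hardness H = 989.6 HV × 9.807 MPa/HV = 9705 MPa = 9.705e+09 Pa.
In SI base units, W = 1536 N, H = 9.705e+09 Pa, K = 3.433e-06.
Archard relation: V = K·W·L/H = 3.433e-06 · 1536 · 7671 / 9.705e+09 = 4.168e-09 m³.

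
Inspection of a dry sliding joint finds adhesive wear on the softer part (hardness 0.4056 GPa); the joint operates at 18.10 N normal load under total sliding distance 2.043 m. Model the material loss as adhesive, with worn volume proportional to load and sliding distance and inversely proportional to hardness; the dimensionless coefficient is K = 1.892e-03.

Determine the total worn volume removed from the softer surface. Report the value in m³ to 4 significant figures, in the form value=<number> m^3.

Each operation carries full float precision; the intermediates are displayed rounded, and rounded once at the end, at 4 significant figures.
Convert: Hardness H = 0.4056 GPa = 4.056e+08 Pa.
In SI base units: W = 18.10 N, H = 4.056e+08 Pa, K = 1.892e-03.
Worn volume V = K·W·L/H = 1.892e-03 · 18.10 · 2.043 / 4.056e+08 = 1.725e-10 m³.

value=1.725e-10 m^3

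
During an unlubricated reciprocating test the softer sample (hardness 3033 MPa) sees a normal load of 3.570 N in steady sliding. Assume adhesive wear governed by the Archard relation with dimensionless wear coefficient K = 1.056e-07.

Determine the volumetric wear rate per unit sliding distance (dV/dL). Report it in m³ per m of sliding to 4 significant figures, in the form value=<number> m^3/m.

value=1.243e-16 m^3/m

Intermediate values are shown rounded. Each operation runs at exact precision, and a single final rounding: 4 significant figures.
Convert: Hardness H = 3033 MPa = 3.033e+09 Pa.
Working in SI base units: W = 3.570 N, H = 3.033e+09 Pa, K = 1.056e-07.
Wear rate dV/dL = K·W/H — distance-free: 1.056e-07 · 3.570 / 3.033e+09 = 1.243e-16 m³/m.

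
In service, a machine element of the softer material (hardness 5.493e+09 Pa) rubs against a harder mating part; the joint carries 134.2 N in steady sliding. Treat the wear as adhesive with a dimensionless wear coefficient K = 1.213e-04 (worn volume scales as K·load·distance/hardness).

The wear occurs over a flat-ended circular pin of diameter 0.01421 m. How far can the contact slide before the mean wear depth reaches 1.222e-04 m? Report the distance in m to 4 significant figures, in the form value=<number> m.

Intermediate values are shown rounded, and all working math keeps exact precision, and one final rounding: four significant figures.
Contact area A = π·d²/4 = π·(0.01421 m)²/4 = 1.586e-04 m².
In SI base units: W = 134.2 N, H = 5.493e+09 Pa, K = 1.213e-04.
At the depth limit, V_lim = h_lim·A = 1.222e-04 · 1.586e-04 = 1.938e-08 m³.
So the life L = V_lim·H/(K·W) = 1.938e-08 · 5.493e+09 / (1.213e-04 · 134.2) = 6540 m.

value=6540 m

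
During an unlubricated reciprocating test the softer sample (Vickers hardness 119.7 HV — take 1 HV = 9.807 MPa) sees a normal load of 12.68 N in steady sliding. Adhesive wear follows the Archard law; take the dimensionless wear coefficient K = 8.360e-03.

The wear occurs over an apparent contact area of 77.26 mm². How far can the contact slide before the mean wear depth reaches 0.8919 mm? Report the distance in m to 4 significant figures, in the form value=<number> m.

value=763.1 m

Intermediates appear rounded — every step carries full float precision, and rounded just once: four significant figures.
Convert: Hardness H = 119.7 HV × 9.807 MPa/HV = 1174 MPa = 1.174e+09 Pa.
Convert: Contact area A = 77.26 mm² = 7.726e-05 m².
Convert: Depth limit h_lim = 0.8919 mm = 8.919e-04 m.
In SI base units: W = 12.68 N, H = 1.174e+09 Pa, K = 8.360e-03.
Allowed volume V_lim = h_lim·A = 8.919e-04 · 7.726e-05 = 6.891e-08 m³.
Sliding life L = V_lim·H/(K·W) = 6.891e-08 · 1.174e+09 / (8.360e-03 · 12.68) = 763.1 m.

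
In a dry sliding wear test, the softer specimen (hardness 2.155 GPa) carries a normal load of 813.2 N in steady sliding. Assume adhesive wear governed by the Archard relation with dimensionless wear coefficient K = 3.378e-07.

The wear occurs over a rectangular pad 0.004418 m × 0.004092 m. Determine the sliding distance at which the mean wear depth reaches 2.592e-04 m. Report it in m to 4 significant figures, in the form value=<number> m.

Displayed values are rounded — the algebra keeps full precision; one final rounding to four significant figures.
Convert: Hardness H = 2.155 GPa = 2.155e+09 Pa.
Convert: Contact area A = 0.004418 m × 0.004092 m = 1.808e-05 m².
As SI base values: W = 813.2 N, H = 2.155e+09 Pa, K = 3.378e-07.
Volume at the limit: V_lim = h_lim·A = 2.592e-04 · 1.808e-05 = 4.686e-09 m³.
Inverting, life L = V_lim·H/(K·W) = 4.686e-09 · 2.155e+09 / (3.378e-07 · 813.2) = 3.676e+04 m.

value=3.676e+04 m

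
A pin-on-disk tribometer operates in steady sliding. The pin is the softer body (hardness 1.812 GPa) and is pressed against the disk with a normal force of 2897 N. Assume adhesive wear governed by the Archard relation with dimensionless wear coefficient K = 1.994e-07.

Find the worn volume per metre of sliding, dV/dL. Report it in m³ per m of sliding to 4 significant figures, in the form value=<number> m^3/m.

Intermediates are shown rounded — each operation keeps full precision. Rounded just once, at four significant digits.
Convert: Hardness H = 1.812 GPa = 1.812e+09 Pa.
As SI base values: W = 2897 N, H = 1.812e+09 Pa, K = 1.994e-07.
Rate of wear dV/dL = K·W/H — distance-free: 1.994e-07 · 2897 / 1.812e+09 = 3.188e-13 m³/m.

value=3.188e-13 m^3/m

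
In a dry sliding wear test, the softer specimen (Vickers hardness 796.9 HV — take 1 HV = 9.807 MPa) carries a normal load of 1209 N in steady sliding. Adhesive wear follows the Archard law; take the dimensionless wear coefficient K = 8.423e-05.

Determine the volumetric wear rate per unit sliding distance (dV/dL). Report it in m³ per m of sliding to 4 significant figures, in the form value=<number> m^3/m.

value=1.303e-11 m^3/m

The intermediates are displayed rounded; each operation carries exact precision; one last rounding, at four significant digits.
Convert: Hardness H = 796.9 HV × 9.807 MPa/HV = 7815 MPa = 7.815e+09 Pa.
SI base units throughout: W = 1209 N, H = 7.815e+09 Pa, K = 8.423e-05.
Rate of wear dV/dL = K·W/H, so: 8.423e-05 · 1209 / 7.815e+09 = 1.303e-11 m³/m.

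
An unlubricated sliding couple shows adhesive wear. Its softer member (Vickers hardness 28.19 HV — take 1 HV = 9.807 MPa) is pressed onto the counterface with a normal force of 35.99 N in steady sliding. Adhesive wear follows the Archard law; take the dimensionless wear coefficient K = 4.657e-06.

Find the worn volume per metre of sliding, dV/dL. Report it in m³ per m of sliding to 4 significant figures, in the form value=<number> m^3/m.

value=6.063e-13 m^3/m

The intermediates are shown rounded; each operation maintains full precision; a lone final rounding to four significant figures.
Hardness H = 28.19 HV × 9.807 MPa/HV = 276.5 MPa = 2.765e+08 Pa.
Collected in SI base units: W = 35.99 N, H = 2.765e+08 Pa, K = 4.657e-06.
Volumetric rate dV/dL = K·W/H, so: 4.657e-06 · 35.99 / 2.765e+08 = 6.063e-13 m³/m.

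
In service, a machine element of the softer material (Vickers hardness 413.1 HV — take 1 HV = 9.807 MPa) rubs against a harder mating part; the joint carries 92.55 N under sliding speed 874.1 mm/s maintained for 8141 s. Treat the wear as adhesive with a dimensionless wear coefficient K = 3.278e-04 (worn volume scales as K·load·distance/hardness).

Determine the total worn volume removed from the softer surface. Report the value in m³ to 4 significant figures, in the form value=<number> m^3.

value=5.329e-08 m^3

The intermediates are printed rounded — the algebra keeps exact precision — rounded once at the end: 4 significant figures.
Convert: Sliding speed v = 874.1 mm/s = 0.8741 m/s. Distance covered L = v·t = 0.8741 m/s × 8141 s = 7116 m.
Convert: Hardness H = 413.1 HV × 9.807 MPa/HV = 4051 MPa = 4.051e+09 Pa.
Restated in SI base units: W = 92.55 N, H = 4.051e+09 Pa, K = 3.278e-04.
Apply Archard: V = K·W·L/H = 3.278e-04 · 92.55 · 7116 / 4.051e+09 = 5.329e-08 m³.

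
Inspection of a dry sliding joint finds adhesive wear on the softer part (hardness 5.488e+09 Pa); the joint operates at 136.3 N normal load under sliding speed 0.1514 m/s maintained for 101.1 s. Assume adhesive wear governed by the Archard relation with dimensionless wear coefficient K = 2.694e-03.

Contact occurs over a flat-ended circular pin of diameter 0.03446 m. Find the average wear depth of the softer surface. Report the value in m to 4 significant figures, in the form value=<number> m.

The intermediates appear rounded. All arithmetic runs at exact precision, and a single final rounding to four significant digits.
Total distance L = v·t = 0.1514 m/s × 101.1 s = 15.31 m.
Contact area A = π·d²/4 = π·(0.03446 m)²/4 = 9.327e-04 m².
Collected in SI base units: W = 136.3 N, H = 5.488e+09 Pa, K = 2.694e-03.
The Archard volume V = K·W·L/H = 2.694e-03 · 136.3 · 15.31 / 5.488e+09 = 1.024e-09 m³.
Mean depth h = V/A = 1.024e-09 / 9.327e-04 = 1.098e-06 m.

value=1.098e-06 m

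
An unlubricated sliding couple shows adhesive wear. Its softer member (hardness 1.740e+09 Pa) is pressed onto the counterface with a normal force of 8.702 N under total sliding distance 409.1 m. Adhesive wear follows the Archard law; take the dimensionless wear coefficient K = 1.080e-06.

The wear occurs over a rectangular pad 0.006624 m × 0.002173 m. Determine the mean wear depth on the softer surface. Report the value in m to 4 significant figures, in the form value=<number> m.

value=1.535e-07 m

Intermediates are printed rounded; all working math carries exact precision, and rounded once at the end to four significant figures.
Convert: Contact area A = 0.006624 m × 0.002173 m = 1.439e-05 m².
Restated in SI base units: W = 8.702 N, H = 1.740e+09 Pa, K = 1.080e-06.
The Archard volume V = K·W·L/H = 1.080e-06 · 8.702 · 409.1 / 1.740e+09 = 2.210e-12 m³.
Depth of wear h = V/A = 2.210e-12 / 1.439e-05 = 1.535e-07 m.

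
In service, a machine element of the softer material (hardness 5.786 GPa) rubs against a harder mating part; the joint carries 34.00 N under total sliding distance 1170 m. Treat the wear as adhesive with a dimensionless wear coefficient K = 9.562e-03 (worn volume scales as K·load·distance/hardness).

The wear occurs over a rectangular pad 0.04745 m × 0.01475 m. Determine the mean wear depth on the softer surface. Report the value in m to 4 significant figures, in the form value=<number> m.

Each operation holds exact precision — displayed values are rounded; rounded just once, at four significant figures.
Hardness H = 5.786 GPa = 5.786e+09 Pa.
Contact area A = 0.04745 m × 0.01475 m = 6.999e-04 m².
In SI base units: W = 34.00 N, H = 5.786e+09 Pa, K = 9.562e-03.
Archard relation: V = K·W·L/H = 9.562e-03 · 34.00 · 1170 / 5.786e+09 = 6.574e-08 m³.
Mean depth h = V/A = 6.574e-08 / 6.999e-04 = 9.393e-05 m.

value=9.393e-05 m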